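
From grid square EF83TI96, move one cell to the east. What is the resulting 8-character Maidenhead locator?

EF83ui06

Longitude extended square 9; +1 → 10, wraps to 0, carry into subsquare.
Longitude subsquare t = 19; +1 → 20 = u.
The latitude characters are unchanged.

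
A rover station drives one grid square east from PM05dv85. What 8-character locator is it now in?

PM05dv95

Longitude extended square 8; +1 → 9.
The latitude characters are unchanged.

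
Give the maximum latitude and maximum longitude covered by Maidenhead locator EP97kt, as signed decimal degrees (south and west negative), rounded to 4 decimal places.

67.8333, -81.0833

Field E=4, P=15: +4·20° lon, +15·10° lat → SW at lon -100°, lat 60°.
Square 9, 7: +9·2° lon, +7·1° lat → SW at lon -82°, lat 67°.
Subsquare k=10, t=19: +10·0.0833333° lon, +19·0.0416667° lat → SW at lon -81.1667°, lat 67.7917°.
Cell spans 0.0833333° lon × 0.0416667° lat. NE corner is SW corner plus one full cell.
latitude 67.8333, longitude -81.0833.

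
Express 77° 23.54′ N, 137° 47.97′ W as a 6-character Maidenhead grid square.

CQ17cj

Offset from 180°W / 90°S: lon 42.2005°, lat 167.3923°.
Field: lon ⌊42.2005/20⌋ = 2 → C; lat ⌊167.3923/10⌋ = 16 → Q.
Square: lon ⌊2.2005/2⌋ = 1; lat ⌊7.3923/1⌋ = 7.
Subsquare: lon ⌊0.2005/0.0833333⌋ = 2 → c; lat ⌊0.3923/0.0416667⌋ = 9 → j.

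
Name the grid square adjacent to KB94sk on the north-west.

KB94rl

Longitude subsquare s = 18; −1 → 17 = r.
Latitude subsquare k = 10; +1 → 11 = l.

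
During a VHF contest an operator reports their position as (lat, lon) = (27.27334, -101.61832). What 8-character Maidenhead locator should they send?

DL97eg55

Add 180° to longitude and 90° to latitude: 78.38168, 117.27334.
Field (20°×10°, letters A–R): lon ⌊78.38168/20⌋ = 3 → D; lat ⌊117.27334/10⌋ = 11 → L.
Square (2°×1°, digits 0–9): lon ⌊18.38168/2⌋ = 9; lat ⌊7.27334/1⌋ = 7.
Subsquare (5′×2.5′, letters a–x): lon ⌊0.38168/0.0833333⌋ = 4 → e; lat ⌊0.27334/0.0416667⌋ = 6 → g.
Extended square (30″×15″, digits 0–9): lon ⌊0.04835/0.00833333⌋ = 5; lat ⌊0.02334/0.00416667⌋ = 5.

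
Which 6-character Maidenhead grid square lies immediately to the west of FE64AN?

FE54xn

Longitude subsquare a = 0; −1 → -1, wraps to 23 = x, carry into square.
Longitude square 6; −1 → 5.
The latitude characters are unchanged.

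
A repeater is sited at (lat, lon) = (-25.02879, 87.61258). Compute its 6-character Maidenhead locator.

Add 180° to longitude and 90° to latitude: 267.6126, 64.9712.
Field: 267.6126/20 → 13 → N, 64.9712/10 → 6 → G; chars NG.
Square: 7.6126/2 → 3, 4.9712/1 → 4; chars 34.
Subsquare: 1.6126/0.0833333 → 19 → t, 0.9712/0.0416667 → 23 → x; chars tx.

NG34tx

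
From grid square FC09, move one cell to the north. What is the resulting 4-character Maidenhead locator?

FD00

Latitude square 9; +1 → 10, wraps to 0, carry into field.
Latitude field C = 2; +1 → 3 = D.
The longitude characters are unchanged.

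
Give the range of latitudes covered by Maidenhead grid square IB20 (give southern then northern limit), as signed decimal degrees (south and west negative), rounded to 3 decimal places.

Field I=8, B=1: +8·20° lon, +1·10° lat → SW at lon -20°, lat -80°.
Square 2, 0: +2·2° lon, +0·1° lat → SW at lon -16°, lat -80°.
Cell spans 2° lon × 1° lat.
south -80.000, north -79.000.

-80.000, -79.000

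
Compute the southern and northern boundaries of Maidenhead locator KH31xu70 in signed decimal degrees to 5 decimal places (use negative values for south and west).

-18.16667, -18.16250

Field K=10, H=7: +10·20° lon, +7·10° lat → SW at lon 20°, lat -20°.
Square 3, 1: +3·2° lon, +1·1° lat → SW at lon 26°, lat -19°.
Subsquare x=23, u=20: +23·0.0833333° lon, +20·0.0416667° lat → SW at lon 27.9167°, lat -18.1667°.
Extended square 7, 0: +7·0.00833333° lon, +0·0.00416667° lat → SW at lon 27.975°, lat -18.1667°.
Cell spans 0.00833333° lon × 0.00416667° lat.
south -18.16667, north -18.16250.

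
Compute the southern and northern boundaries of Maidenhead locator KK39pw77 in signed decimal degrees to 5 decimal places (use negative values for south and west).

Field K=10, K=10: +10·20° lon, +10·10° lat → SW at lon 20°, lat 10°.
Square 3, 9: +3·2° lon, +9·1° lat → SW at lon 26°, lat 19°.
Subsquare p=15, w=22: +15·0.0833333° lon, +22·0.0416667° lat → SW at lon 27.25°, lat 19.9167°.
Extended square 7, 7: +7·0.00833333° lon, +7·0.00416667° lat → SW at lon 27.3083°, lat 19.9458°.
Cell spans 0.00833333° lon × 0.00416667° lat.
south 19.94583, north 19.95000.

19.94583, 19.95000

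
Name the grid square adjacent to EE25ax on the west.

Longitude subsquare a = 0; −1 → -1, wraps to 23 = x, carry into square.
Longitude square 2; −1 → 1.
The latitude characters are unchanged.

EE15xx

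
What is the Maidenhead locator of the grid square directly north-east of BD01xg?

Longitude subsquare x = 23; +1 → 24, wraps to 0 = a, carry into square.
Longitude square 0; +1 → 1.
Latitude subsquare g = 6; +1 → 7 = h.

BD11ah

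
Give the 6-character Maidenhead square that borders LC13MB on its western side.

LC13lb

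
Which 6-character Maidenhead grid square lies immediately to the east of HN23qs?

HN23rs

Longitude subsquare q = 16; +1 → 17 = r.
The latitude characters are unchanged.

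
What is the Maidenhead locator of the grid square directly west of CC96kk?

CC96jk

Longitude subsquare k = 10; −1 → 9 = j.
The latitude characters are unchanged.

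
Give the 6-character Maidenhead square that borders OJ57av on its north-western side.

Longitude subsquare a = 0; −1 → -1, wraps to 23 = x, carry into square.
Longitude square 5; −1 → 4.
Latitude subsquare v = 21; +1 → 22 = w.

OJ47xw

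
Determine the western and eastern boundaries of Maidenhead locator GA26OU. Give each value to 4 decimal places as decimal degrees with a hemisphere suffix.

Field G=6, A=0: +6·20° lon, +0·10° lat → SW at lon -60°, lat -90°.
Square 2, 6: +2·2° lon, +6·1° lat → SW at lon -56°, lat -84°.
Subsquare o=14, u=20: +14·0.0833333° lon, +20·0.0416667° lat → SW at lon -54.8333°, lat -83.1667°.
Cell spans 0.0833333° lon × 0.0416667° lat.
west 54.8333° W, east 54.7500° W.

54.8333° W, 54.7500° W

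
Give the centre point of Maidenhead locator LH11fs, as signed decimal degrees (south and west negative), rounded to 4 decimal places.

-18.2292, 42.4583

Field L=11, H=7: +11·20° lon, +7·10° lat → SW at lon 40°, lat -20°.
Square 1, 1: +1·2° lon, +1·1° lat → SW at lon 42°, lat -19°.
Subsquare f=5, s=18: +5·0.0833333° lon, +18·0.0416667° lat → SW at lon 42.4167°, lat -18.25°.
Cell spans 0.0833333° lon × 0.0416667° lat. Centre is SW corner plus half of each.
latitude -18.2292, longitude 42.4583.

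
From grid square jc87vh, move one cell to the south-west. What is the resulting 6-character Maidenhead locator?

Longitude subsquare v = 21; −1 → 20 = u.
Latitude subsquare h = 7; −1 → 6 = g.

JC87ug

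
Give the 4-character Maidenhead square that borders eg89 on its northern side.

EH80

Latitude square 9; +1 → 10, wraps to 0, carry into field.
Latitude field G = 6; +1 → 7 = H.
The longitude characters are unchanged.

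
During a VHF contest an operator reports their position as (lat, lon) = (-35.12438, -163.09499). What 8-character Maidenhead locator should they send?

Shift to the Maidenhead origin (180°W, 90°S): lon 16.90501, lat 54.87562.
Field: 16.90501/20 → 0 → A, 54.87562/10 → 5 → F; chars AF.
Square: 16.90501/2 → 8, 4.87562/1 → 4; chars 84.
Subsquare: 0.90501/0.0833333 → 10 → k, 0.87562/0.0416667 → 21 → v; chars kv.
Extended square: 0.07168/0.00833333 → 8, 0.00062/0.00416667 → 0; chars 80.

AF84kv80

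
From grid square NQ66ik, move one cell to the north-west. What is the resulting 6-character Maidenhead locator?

NQ66hl

Longitude subsquare i = 8; −1 → 7 = h.
Latitude subsquare k = 10; +1 → 11 = l.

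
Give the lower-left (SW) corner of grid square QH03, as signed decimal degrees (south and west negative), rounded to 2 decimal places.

Field Q=16, H=7: +16·20° lon, +7·10° lat → SW at lon 140°, lat -20°.
Square 0, 3: +0·2° lon, +3·1° lat → SW at lon 140°, lat -17°.
latitude -17.00, longitude 140.00.

-17.00, 140.00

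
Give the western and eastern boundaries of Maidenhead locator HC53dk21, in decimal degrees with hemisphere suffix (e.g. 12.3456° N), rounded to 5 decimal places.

29.73333° W, 29.72500° W

Field H=7, C=2: +7·20° lon, +2·10° lat → SW at lon -40°, lat -70°.
Square 5, 3: +5·2° lon, +3·1° lat → SW at lon -30°, lat -67°.
Subsquare d=3, k=10: +3·0.0833333° lon, +10·0.0416667° lat → SW at lon -29.75°, lat -66.5833°.
Extended square 2, 1: +2·0.00833333° lon, +1·0.00416667° lat → SW at lon -29.7333°, lat -66.5792°.
Cell spans 0.00833333° lon × 0.00416667° lat.
west 29.73333° W, east 29.72500° W.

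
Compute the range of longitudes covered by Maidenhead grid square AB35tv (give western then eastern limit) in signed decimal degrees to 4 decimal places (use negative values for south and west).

Field A=0, B=1: +0·20° lon, +1·10° lat → SW at lon -180°, lat -80°.
Square 3, 5: +3·2° lon, +5·1° lat → SW at lon -174°, lat -75°.
Subsquare t=19, v=21: +19·0.0833333° lon, +21·0.0416667° lat → SW at lon -172.417°, lat -74.125°.
Cell spans 0.0833333° lon × 0.0416667° lat.
west -172.4167, east -172.3333.

-172.4167, -172.3333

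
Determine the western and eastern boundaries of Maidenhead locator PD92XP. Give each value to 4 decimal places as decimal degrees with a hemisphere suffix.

Field P=15, D=3: +15·20° lon, +3·10° lat → SW at lon 120°, lat -60°.
Square 9, 2: +9·2° lon, +2·1° lat → SW at lon 138°, lat -58°.
Subsquare x=23, p=15: +23·0.0833333° lon, +15·0.0416667° lat → SW at lon 139.917°, lat -57.375°.
Cell spans 0.0833333° lon × 0.0416667° lat.
west 139.9167° E, east 140.0000° E.

139.9167° E, 140.0000° E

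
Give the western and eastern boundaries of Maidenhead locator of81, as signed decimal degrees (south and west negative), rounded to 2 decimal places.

Field O=14, F=5: +14·20° lon, +5·10° lat → SW at lon 100°, lat -40°.
Square 8, 1: +8·2° lon, +1·1° lat → SW at lon 116°, lat -39°.
Cell spans 2° lon × 1° lat.
west 116.00, east 118.00.

116.00, 118.00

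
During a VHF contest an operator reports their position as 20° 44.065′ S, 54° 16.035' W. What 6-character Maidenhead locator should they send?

GG29ug

Shift to the Maidenhead origin (180°W, 90°S): lon 125.7328, lat 69.2656.
Field (20°×10°, letters A–R): 125.7328/20 → 6 → G, 69.2656/10 → 6 → G; chars GG.
Square (2°×1°, digits 0–9): 5.7328/2 → 2, 9.2656/1 → 9; chars 29.
Subsquare (5′×2.5′, letters a–x): 1.7328/0.0833333 → 20 → u, 0.2656/0.0416667 → 6 → g; chars ug.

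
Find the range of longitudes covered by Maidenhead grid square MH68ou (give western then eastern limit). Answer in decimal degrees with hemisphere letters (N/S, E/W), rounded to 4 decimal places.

73.1667° E, 73.2500° E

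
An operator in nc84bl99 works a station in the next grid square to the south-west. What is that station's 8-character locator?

Longitude extended square 9; −1 → 8.
Latitude extended square 9; −1 → 8.

NC84bl88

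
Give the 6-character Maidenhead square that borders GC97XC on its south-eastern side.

HC07ab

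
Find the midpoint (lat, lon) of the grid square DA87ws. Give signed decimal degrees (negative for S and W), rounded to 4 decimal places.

-82.2292, -102.1250

Field D=3, A=0: +3·20° lon, +0·10° lat → SW at lon -120°, lat -90°.
Square 8, 7: +8·2° lon, +7·1° lat → SW at lon -104°, lat -83°.
Subsquare w=22, s=18: +22·0.0833333° lon, +18·0.0416667° lat → SW at lon -102.167°, lat -82.25°.
Cell spans 0.0833333° lon × 0.0416667° lat. Centre is SW corner plus half of each.
latitude -82.2292, longitude -102.1250.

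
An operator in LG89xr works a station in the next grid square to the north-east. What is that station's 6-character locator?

LG99as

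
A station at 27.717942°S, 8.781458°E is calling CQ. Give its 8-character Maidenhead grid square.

JG42jg37

Offset from 180°W / 90°S: lon 188.78146°, lat 62.28206°.
Field: 188.78146/20 → 9 → J, 62.28206/10 → 6 → G; chars JG.
Square: 8.78146/2 → 4, 2.28206/1 → 2; chars 42.
Subsquare: 0.78146/0.0833333 → 9 → j, 0.28206/0.0416667 → 6 → g; chars jg.
Extended square: 0.03146/0.00833333 → 3, 0.03206/0.00416667 → 7; chars 37.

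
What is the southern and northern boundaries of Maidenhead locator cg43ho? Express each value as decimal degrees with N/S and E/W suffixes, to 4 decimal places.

26.4167° S, 26.3750° S

Field C=2, G=6: +2·20° lon, +6·10° lat → SW at lon -140°, lat -30°.
Square 4, 3: +4·2° lon, +3·1° lat → SW at lon -132°, lat -27°.
Subsquare h=7, o=14: +7·0.0833333° lon, +14·0.0416667° lat → SW at lon -131.417°, lat -26.4167°.
Cell spans 0.0833333° lon × 0.0416667° lat.
south 26.4167° S, north 26.3750° S.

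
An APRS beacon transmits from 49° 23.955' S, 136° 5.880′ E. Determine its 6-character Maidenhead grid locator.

Shift to the Maidenhead origin (180°W, 90°S): lon 316.0980, lat 40.6007.
Field: 316.0980/20 → 15 → P, 40.6007/10 → 4 → E; chars PE.
Square: 16.0980/2 → 8, 0.6007/1 → 0; chars 80.
Subsquare: 0.0980/0.0833333 → 1 → b, 0.6007/0.0416667 → 14 → o; chars bo.

PE80bo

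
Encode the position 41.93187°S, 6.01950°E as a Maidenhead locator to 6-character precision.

JE38ab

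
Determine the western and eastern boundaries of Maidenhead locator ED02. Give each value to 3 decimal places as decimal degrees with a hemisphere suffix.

100.000° W, 98.000° W

Field E=4, D=3: +4·20° lon, +3·10° lat → SW at lon -100°, lat -60°.
Square 0, 2: +0·2° lon, +2·1° lat → SW at lon -100°, lat -58°.
Cell spans 2° lon × 1° lat.
west 100.000° W, east 98.000° W.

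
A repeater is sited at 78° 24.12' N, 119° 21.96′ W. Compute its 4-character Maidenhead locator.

DQ08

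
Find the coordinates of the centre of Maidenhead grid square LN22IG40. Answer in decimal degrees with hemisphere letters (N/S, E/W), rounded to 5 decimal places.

42.25208° N, 44.70417° E

Field L=11, N=13: +11·20° lon, +13·10° lat → SW at lon 40°, lat 40°.
Square 2, 2: +2·2° lon, +2·1° lat → SW at lon 44°, lat 42°.
Subsquare i=8, g=6: +8·0.0833333° lon, +6·0.0416667° lat → SW at lon 44.6667°, lat 42.25°.
Extended square 4, 0: +4·0.00833333° lon, +0·0.00416667° lat → SW at lon 44.7°, lat 42.25°.
Cell spans 0.00833333° lon × 0.00416667° lat. Centre is SW corner plus half of each.
latitude 42.25208° N, longitude 44.70417° E.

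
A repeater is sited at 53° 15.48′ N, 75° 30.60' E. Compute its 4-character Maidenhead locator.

MO73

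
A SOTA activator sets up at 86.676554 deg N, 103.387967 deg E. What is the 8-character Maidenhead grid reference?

OR16qq62

Shift to the Maidenhead origin (180°W, 90°S): lon 283.38797, lat 176.67655.
Field: 283.38797/20 → 14 → O, 176.67655/10 → 17 → R; chars OR.
Square: 3.38797/2 → 1, 6.67655/1 → 6; chars 16.
Subsquare: 1.38797/0.0833333 → 16 → q, 0.67655/0.0416667 → 16 → q; chars qq.
Extended square: 0.05463/0.00833333 → 6, 0.00989/0.00416667 → 2; chars 62.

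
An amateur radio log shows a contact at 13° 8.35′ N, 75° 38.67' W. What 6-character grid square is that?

Shift to the Maidenhead origin (180°W, 90°S): lon 104.3555, lat 103.1392.
Field: 104.3555/20 → 5 → F, 103.1392/10 → 10 → K; chars FK.
Square: 4.3555/2 → 2, 3.1392/1 → 3; chars 23.
Subsquare: 0.3555/0.0833333 → 4 → e, 0.1392/0.0416667 → 3 → d; chars ed.

FK23ed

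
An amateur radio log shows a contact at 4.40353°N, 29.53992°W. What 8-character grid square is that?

HJ54fj56

Offset from 180°W / 90°S: lon 150.46008°, lat 94.40353°.
Field: lon ⌊150.46008/20⌋ = 7 → H; lat ⌊94.40353/10⌋ = 9 → J.
Square: lon ⌊10.46008/2⌋ = 5; lat ⌊4.40353/1⌋ = 4.
Subsquare: lon ⌊0.46008/0.0833333⌋ = 5 → f; lat ⌊0.40353/0.0416667⌋ = 9 → j.
Extended square: lon ⌊0.04341/0.00833333⌋ = 5; lat ⌊0.02853/0.00416667⌋ = 6.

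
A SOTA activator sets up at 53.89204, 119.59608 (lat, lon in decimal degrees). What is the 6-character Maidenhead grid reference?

Add 180° to longitude and 90° to latitude: 299.5961, 143.8920.
Field: lon ⌊299.5961/20⌋ = 14 → O; lat ⌊143.8920/10⌋ = 14 → O.
Square: lon ⌊19.5961/2⌋ = 9; lat ⌊3.8920/1⌋ = 3.
Subsquare: lon ⌊1.5961/0.0833333⌋ = 19 → t; lat ⌊0.8920/0.0416667⌋ = 21 → v.

OO93tv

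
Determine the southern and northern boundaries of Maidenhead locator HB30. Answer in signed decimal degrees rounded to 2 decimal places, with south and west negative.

-80.00, -79.00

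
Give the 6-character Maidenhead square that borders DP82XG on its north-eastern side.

DP92ah

Longitude subsquare x = 23; +1 → 24, wraps to 0 = a, carry into square.
Longitude square 8; +1 → 9.
Latitude subsquare g = 6; +1 → 7 = h.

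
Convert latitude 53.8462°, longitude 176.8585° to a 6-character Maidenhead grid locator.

Offset from 180°W / 90°S: lon 356.8585°, lat 143.8462°.
Field: 356.8585/20 → 17 → R, 143.8462/10 → 14 → O; chars RO.
Square: 16.8585/2 → 8, 3.8462/1 → 3; chars 83.
Subsquare: 0.8585/0.0833333 → 10 → k, 0.8462/0.0416667 → 20 → u; chars ku.

RO83ku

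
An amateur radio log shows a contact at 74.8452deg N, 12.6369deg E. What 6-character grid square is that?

Offset from 180°W / 90°S: lon 192.6369°, lat 164.8452°.
Field: 192.6369/20 → 9 → J, 164.8452/10 → 16 → Q; chars JQ.
Square: 12.6369/2 → 6, 4.8452/1 → 4; chars 64.
Subsquare: 0.6369/0.0833333 → 7 → h, 0.8452/0.0416667 → 20 → u; chars hu.

JQ64hu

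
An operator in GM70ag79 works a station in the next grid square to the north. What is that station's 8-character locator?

GM70ah70

Latitude extended square 9; +1 → 10, wraps to 0, carry into subsquare.
Latitude subsquare g = 6; +1 → 7 = h.
The longitude characters are unchanged.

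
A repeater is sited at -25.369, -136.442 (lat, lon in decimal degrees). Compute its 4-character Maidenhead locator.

CG14

Shift to the Maidenhead origin (180°W, 90°S): lon 43.56, lat 64.63.
Field: 43.56/20 → 2 → C, 64.63/10 → 6 → G; chars CG.
Square: 3.56/2 → 1, 4.63/1 → 4; chars 14.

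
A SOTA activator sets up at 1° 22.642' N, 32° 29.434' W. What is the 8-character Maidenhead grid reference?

Add 180° to longitude and 90° to latitude: 147.50943, 91.37737.
Field: 147.50943/20 → 7 → H, 91.37737/10 → 9 → J; chars HJ.
Square: 7.50943/2 → 3, 1.37737/1 → 1; chars 31.
Subsquare: 1.50943/0.0833333 → 18 → s, 0.37737/0.0416667 → 9 → j; chars sj.
Extended square: 0.00943/0.00833333 → 1, 0.00237/0.00416667 → 0; chars 10.

HJ31sj10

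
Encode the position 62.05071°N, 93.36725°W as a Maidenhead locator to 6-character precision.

EP32hb

Shift to the Maidenhead origin (180°W, 90°S): lon 86.6328, lat 152.0507.
Field: 86.6328/20 → 4 → E, 152.0507/10 → 15 → P; chars EP.
Square: 6.6328/2 → 3, 2.0507/1 → 2; chars 32.
Subsquare: 0.6328/0.0833333 → 7 → h, 0.0507/0.0416667 → 1 → b; chars hb.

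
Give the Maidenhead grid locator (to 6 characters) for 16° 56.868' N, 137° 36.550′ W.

CK16ew

Shift to the Maidenhead origin (180°W, 90°S): lon 42.3908, lat 106.9478.
Field: 42.3908/20 → 2 → C, 106.9478/10 → 10 → K; chars CK.
Square: 2.3908/2 → 1, 6.9478/1 → 6; chars 16.
Subsquare: 0.3908/0.0833333 → 4 → e, 0.9478/0.0416667 → 22 → w; chars ew.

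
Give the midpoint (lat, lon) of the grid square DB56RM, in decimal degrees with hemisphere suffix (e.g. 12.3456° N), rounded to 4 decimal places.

73.4792° S, 108.5417° W

Field D=3, B=1: +3·20° lon, +1·10° lat → SW at lon -120°, lat -80°.
Square 5, 6: +5·2° lon, +6·1° lat → SW at lon -110°, lat -74°.
Subsquare r=17, m=12: +17·0.0833333° lon, +12·0.0416667° lat → SW at lon -108.583°, lat -73.5°.
Cell spans 0.0833333° lon × 0.0416667° lat. Centre is SW corner plus half of each.
latitude 73.4792° S, longitude 108.5417° W.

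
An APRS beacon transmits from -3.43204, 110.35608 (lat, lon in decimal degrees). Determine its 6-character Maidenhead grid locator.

OI56en

Add 180° to longitude and 90° to latitude: 290.3561, 86.5680.
Field: lon ⌊290.3561/20⌋ = 14 → O; lat ⌊86.5680/10⌋ = 8 → I.
Square: lon ⌊10.3561/2⌋ = 5; lat ⌊6.5680/1⌋ = 6.
Subsquare: lon ⌊0.3561/0.0833333⌋ = 4 → e; lat ⌊0.5680/0.0416667⌋ = 13 → n.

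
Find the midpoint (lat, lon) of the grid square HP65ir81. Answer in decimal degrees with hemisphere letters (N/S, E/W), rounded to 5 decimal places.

65.71458° N, 27.26250° W

Field H=7, P=15: +7·20° lon, +15·10° lat → SW at lon -40°, lat 60°.
Square 6, 5: +6·2° lon, +5·1° lat → SW at lon -28°, lat 65°.
Subsquare i=8, r=17: +8·0.0833333° lon, +17·0.0416667° lat → SW at lon -27.3333°, lat 65.7083°.
Extended square 8, 1: +8·0.00833333° lon, +1·0.00416667° lat → SW at lon -27.2667°, lat 65.7125°.
Cell spans 0.00833333° lon × 0.00416667° lat. Centre is SW corner plus half of each.
latitude 65.71458° N, longitude 27.26250° W.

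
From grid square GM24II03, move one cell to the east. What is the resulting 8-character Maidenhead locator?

GM24ii13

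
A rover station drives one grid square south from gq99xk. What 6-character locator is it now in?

GQ99xj

Latitude subsquare k = 10; −1 → 9 = j.
The longitude characters are unchanged.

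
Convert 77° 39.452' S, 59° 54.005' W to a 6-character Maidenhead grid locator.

GB02bi

Add 180° to longitude and 90° to latitude: 120.0999, 12.3425.
Field: 120.0999/20 → 6 → G, 12.3425/10 → 1 → B; chars GB.
Square: 0.0999/2 → 0, 2.3425/1 → 2; chars 02.
Subsquare: 0.0999/0.0833333 → 1 → b, 0.3425/0.0416667 → 8 → i; chars bi.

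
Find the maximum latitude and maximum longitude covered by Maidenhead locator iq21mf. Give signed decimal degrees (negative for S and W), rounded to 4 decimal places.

71.2500, -14.9167

Field I=8, Q=16: +8·20° lon, +16·10° lat → SW at lon -20°, lat 70°.
Square 2, 1: +2·2° lon, +1·1° lat → SW at lon -16°, lat 71°.
Subsquare m=12, f=5: +12·0.0833333° lon, +5·0.0416667° lat → SW at lon -15°, lat 71.2083°.
Cell spans 0.0833333° lon × 0.0416667° lat. NE corner is SW corner plus one full cell.
latitude 71.2500, longitude -14.9167.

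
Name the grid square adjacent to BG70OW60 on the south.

BG70ov69

Latitude extended square 0; −1 → -1, wraps to 9, carry into subsquare.
Latitude subsquare w = 22; −1 → 21 = v.
The longitude characters are unchanged.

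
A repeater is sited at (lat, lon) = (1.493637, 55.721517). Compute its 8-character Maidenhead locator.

LJ71ul68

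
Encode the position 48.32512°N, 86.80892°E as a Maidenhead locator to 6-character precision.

NN38jh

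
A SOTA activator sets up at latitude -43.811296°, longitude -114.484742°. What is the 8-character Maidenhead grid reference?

DE26se15

Shift to the Maidenhead origin (180°W, 90°S): lon 65.51526, lat 46.18870.
Field: lon ⌊65.51526/20⌋ = 3 → D; lat ⌊46.18870/10⌋ = 4 → E.
Square: lon ⌊5.51526/2⌋ = 2; lat ⌊6.18870/1⌋ = 6.
Subsquare: lon ⌊1.51526/0.0833333⌋ = 18 → s; lat ⌊0.18870/0.0416667⌋ = 4 → e.
Extended square: lon ⌊0.01526/0.00833333⌋ = 1; lat ⌊0.02204/0.00416667⌋ = 5.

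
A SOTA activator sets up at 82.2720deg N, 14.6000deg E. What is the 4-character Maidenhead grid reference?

JR72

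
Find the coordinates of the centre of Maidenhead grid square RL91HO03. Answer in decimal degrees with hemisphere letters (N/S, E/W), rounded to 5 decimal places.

Field R=17, L=11: +17·20° lon, +11·10° lat → SW at lon 160°, lat 20°.
Square 9, 1: +9·2° lon, +1·1° lat → SW at lon 178°, lat 21°.
Subsquare h=7, o=14: +7·0.0833333° lon, +14·0.0416667° lat → SW at lon 178.583°, lat 21.5833°.
Extended square 0, 3: +0·0.00833333° lon, +3·0.00416667° lat → SW at lon 178.583°, lat 21.5958°.
Cell spans 0.00833333° lon × 0.00416667° lat. Centre is SW corner plus half of each.
latitude 21.59792° N, longitude 178.58750° E.

21.59792° N, 178.58750° E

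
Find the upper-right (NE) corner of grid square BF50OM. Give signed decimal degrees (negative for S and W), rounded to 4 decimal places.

-39.4583, -148.7500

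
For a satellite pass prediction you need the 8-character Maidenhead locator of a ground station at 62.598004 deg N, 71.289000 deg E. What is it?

Offset from 180°W / 90°S: lon 251.28900°, lat 152.59800°.
Field: 251.28900/20 → 12 → M, 152.59800/10 → 15 → P; chars MP.
Square: 11.28900/2 → 5, 2.59800/1 → 2; chars 52.
Subsquare: 1.28900/0.0833333 → 15 → p, 0.59800/0.0416667 → 14 → o; chars po.
Extended square: 0.03900/0.00833333 → 4, 0.01467/0.00416667 → 3; chars 43.

MP52po43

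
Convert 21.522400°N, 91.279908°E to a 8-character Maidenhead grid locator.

NL51pm35

Add 180° to longitude and 90° to latitude: 271.27991, 111.52240.
Field: lon ⌊271.27991/20⌋ = 13 → N; lat ⌊111.52240/10⌋ = 11 → L.
Square: lon ⌊11.27991/2⌋ = 5; lat ⌊1.52240/1⌋ = 1.
Subsquare: lon ⌊1.27991/0.0833333⌋ = 15 → p; lat ⌊0.52240/0.0416667⌋ = 12 → m.
Extended square: lon ⌊0.02991/0.00833333⌋ = 3; lat ⌊0.02240/0.00416667⌋ = 5.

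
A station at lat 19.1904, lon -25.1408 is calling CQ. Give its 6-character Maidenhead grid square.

HK79ke

Offset from 180°W / 90°S: lon 154.8592°, lat 109.1904°.
Field: lon ⌊154.8592/20⌋ = 7 → H; lat ⌊109.1904/10⌋ = 10 → K.
Square: lon ⌊14.8592/2⌋ = 7; lat ⌊9.1904/1⌋ = 9.
Subsquare: lon ⌊0.8592/0.0833333⌋ = 10 → k; lat ⌊0.1904/0.0416667⌋ = 4 → e.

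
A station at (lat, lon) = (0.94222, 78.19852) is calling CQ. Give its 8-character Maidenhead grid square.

MJ90cw36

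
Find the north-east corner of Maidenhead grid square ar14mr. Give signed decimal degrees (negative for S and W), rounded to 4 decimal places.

Field A=0, R=17: +0·20° lon, +17·10° lat → SW at lon -180°, lat 80°.
Square 1, 4: +1·2° lon, +4·1° lat → SW at lon -178°, lat 84°.
Subsquare m=12, r=17: +12·0.0833333° lon, +17·0.0416667° lat → SW at lon -177°, lat 84.7083°.
Cell spans 0.0833333° lon × 0.0416667° lat. NE corner is SW corner plus one full cell.
latitude 84.7500, longitude -176.9167.

84.7500, -176.9167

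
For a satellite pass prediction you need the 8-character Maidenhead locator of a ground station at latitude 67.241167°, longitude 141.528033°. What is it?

QP07sf37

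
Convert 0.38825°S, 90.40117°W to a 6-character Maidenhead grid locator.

EI49to

Offset from 180°W / 90°S: lon 89.5988°, lat 89.6118°.
Field: lon ⌊89.5988/20⌋ = 4 → E; lat ⌊89.6118/10⌋ = 8 → I.
Square: lon ⌊9.5988/2⌋ = 4; lat ⌊9.6118/1⌋ = 9.
Subsquare: lon ⌊1.5988/0.0833333⌋ = 19 → t; lat ⌊0.6118/0.0416667⌋ = 14 → o.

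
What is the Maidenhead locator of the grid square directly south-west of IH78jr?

IH78iq

Longitude subsquare j = 9; −1 → 8 = i.
Latitude subsquare r = 17; −1 → 16 = q.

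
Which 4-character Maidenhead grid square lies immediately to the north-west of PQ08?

Longitude square 0; −1 → -1, wraps to 9, carry into field.
Longitude field P = 15; −1 → 14 = O.
Latitude square 8; +1 → 9.

OQ99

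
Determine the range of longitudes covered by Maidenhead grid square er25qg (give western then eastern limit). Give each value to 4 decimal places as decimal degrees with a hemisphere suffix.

94.6667° W, 94.5833° W

Field E=4, R=17: +4·20° lon, +17·10° lat → SW at lon -100°, lat 80°.
Square 2, 5: +2·2° lon, +5·1° lat → SW at lon -96°, lat 85°.
Subsquare q=16, g=6: +16·0.0833333° lon, +6·0.0416667° lat → SW at lon -94.6667°, lat 85.25°.
Cell spans 0.0833333° lon × 0.0416667° lat.
west 94.6667° W, east 94.5833° W.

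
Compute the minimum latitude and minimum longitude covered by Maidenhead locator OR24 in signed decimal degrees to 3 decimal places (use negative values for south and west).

Field O=14, R=17: +14·20° lon, +17·10° lat → SW at lon 100°, lat 80°.
Square 2, 4: +2·2° lon, +4·1° lat → SW at lon 104°, lat 84°.
latitude 84.000, longitude 104.000.

84.000, 104.000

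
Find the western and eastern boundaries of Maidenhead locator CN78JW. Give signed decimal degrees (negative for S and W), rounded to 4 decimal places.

-125.2500, -125.1667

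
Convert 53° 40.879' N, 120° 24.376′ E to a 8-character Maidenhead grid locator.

PO03eq83

Offset from 180°W / 90°S: lon 300.40627°, lat 143.68132°.
Field: 300.40627/20 → 15 → P, 143.68132/10 → 14 → O; chars PO.
Square: 0.40627/2 → 0, 3.68132/1 → 3; chars 03.
Subsquare: 0.40627/0.0833333 → 4 → e, 0.68132/0.0416667 → 16 → q; chars eq.
Extended square: 0.07293/0.00833333 → 8, 0.01465/0.00416667 → 3; chars 83.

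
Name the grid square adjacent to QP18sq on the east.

Longitude subsquare s = 18; +1 → 19 = t.
The latitude characters are unchanged.

QP18tq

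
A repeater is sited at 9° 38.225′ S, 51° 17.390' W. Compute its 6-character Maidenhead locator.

Add 180° to longitude and 90° to latitude: 128.7102, 80.3629.
Field (20°×10°, letters A–R): 128.7102/20 → 6 → G, 80.3629/10 → 8 → I; chars GI.
Square (2°×1°, digits 0–9): 8.7102/2 → 4, 0.3629/1 → 0; chars 40.
Subsquare (5′×2.5′, letters a–x): 0.7102/0.0833333 → 8 → i, 0.3629/0.0416667 → 8 → i; chars ii.

GI40ii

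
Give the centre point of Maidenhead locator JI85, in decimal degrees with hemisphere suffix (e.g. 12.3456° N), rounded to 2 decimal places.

4.50° S, 17.00° E

Field J=9, I=8: +9·20° lon, +8·10° lat → SW at lon 0°, lat -10°.
Square 8, 5: +8·2° lon, +5·1° lat → SW at lon 16°, lat -5°.
Cell spans 2° lon × 1° lat. Centre is SW corner plus half of each.
latitude 4.50° S, longitude 17.00° E.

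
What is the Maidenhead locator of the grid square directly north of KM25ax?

KM26aa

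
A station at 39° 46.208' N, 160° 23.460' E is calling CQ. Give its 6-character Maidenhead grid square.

Add 180° to longitude and 90° to latitude: 340.3910, 129.7701.
Field: 340.3910/20 → 17 → R, 129.7701/10 → 12 → M; chars RM.
Square: 0.3910/2 → 0, 9.7701/1 → 9; chars 09.
Subsquare: 0.3910/0.0833333 → 4 → e, 0.7701/0.0416667 → 18 → s; chars es.

RM09es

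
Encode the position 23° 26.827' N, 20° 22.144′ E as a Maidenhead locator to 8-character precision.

KL03ek47

Add 180° to longitude and 90° to latitude: 200.36907, 113.44712.
Field: lon ⌊200.36907/20⌋ = 10 → K; lat ⌊113.44712/10⌋ = 11 → L.
Square: lon ⌊0.36907/2⌋ = 0; lat ⌊3.44712/1⌋ = 3.
Subsquare: lon ⌊0.36907/0.0833333⌋ = 4 → e; lat ⌊0.44712/0.0416667⌋ = 10 → k.
Extended square: lon ⌊0.03573/0.00833333⌋ = 4; lat ⌊0.03045/0.00416667⌋ = 7.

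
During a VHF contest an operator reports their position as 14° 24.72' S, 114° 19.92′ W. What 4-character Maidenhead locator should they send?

DH25

Offset from 180°W / 90°S: lon 65.67°, lat 75.59°.
Field: 65.67/20 → 3 → D, 75.59/10 → 7 → H; chars DH.
Square: 5.67/2 → 2, 5.59/1 → 5; chars 25.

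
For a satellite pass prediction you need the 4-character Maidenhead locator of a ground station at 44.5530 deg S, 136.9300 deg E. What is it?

PE85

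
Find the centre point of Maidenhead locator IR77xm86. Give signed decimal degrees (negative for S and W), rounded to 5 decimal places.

87.52708, -4.01250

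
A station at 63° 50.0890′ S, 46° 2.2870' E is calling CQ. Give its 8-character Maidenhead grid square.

LC36ad49

Offset from 180°W / 90°S: lon 226.03812°, lat 26.16518°.
Field: lon ⌊226.03812/20⌋ = 11 → L; lat ⌊26.16518/10⌋ = 2 → C.
Square: lon ⌊6.03812/2⌋ = 3; lat ⌊6.16518/1⌋ = 6.
Subsquare: lon ⌊0.03812/0.0833333⌋ = 0 → a; lat ⌊0.16518/0.0416667⌋ = 3 → d.
Extended square: lon ⌊0.03812/0.00833333⌋ = 4; lat ⌊0.04018/0.00416667⌋ = 9.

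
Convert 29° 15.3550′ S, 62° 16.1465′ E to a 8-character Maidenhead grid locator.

MG10dr28

Offset from 180°W / 90°S: lon 242.26911°, lat 60.74408°.
Field (20°×10°, letters A–R): 242.26911/20 → 12 → M, 60.74408/10 → 6 → G; chars MG.
Square (2°×1°, digits 0–9): 2.26911/2 → 1, 0.74408/1 → 0; chars 10.
Subsquare (5′×2.5′, letters a–x): 0.26911/0.0833333 → 3 → d, 0.74408/0.0416667 → 17 → r; chars dr.
Extended square (30″×15″, digits 0–9): 0.01911/0.00833333 → 2, 0.03575/0.00416667 → 8; chars 28.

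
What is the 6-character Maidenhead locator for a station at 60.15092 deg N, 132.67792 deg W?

CP30pd

Offset from 180°W / 90°S: lon 47.3221°, lat 150.1509°.
Field (20°×10°, letters A–R): lon ⌊47.3221/20⌋ = 2 → C; lat ⌊150.1509/10⌋ = 15 → P.
Square (2°×1°, digits 0–9): lon ⌊7.3221/2⌋ = 3; lat ⌊0.1509/1⌋ = 0.
Subsquare (5′×2.5′, letters a–x): lon ⌊1.3221/0.0833333⌋ = 15 → p; lat ⌊0.1509/0.0416667⌋ = 3 → d.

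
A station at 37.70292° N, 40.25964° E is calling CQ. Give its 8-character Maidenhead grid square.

Shift to the Maidenhead origin (180°W, 90°S): lon 220.25964, lat 127.70292.
Field (20°×10°, letters A–R): lon ⌊220.25964/20⌋ = 11 → L; lat ⌊127.70292/10⌋ = 12 → M.
Square (2°×1°, digits 0–9): lon ⌊0.25964/2⌋ = 0; lat ⌊7.70292/1⌋ = 7.
Subsquare (5′×2.5′, letters a–x): lon ⌊0.25964/0.0833333⌋ = 3 → d; lat ⌊0.70292/0.0416667⌋ = 16 → q.
Extended square (30″×15″, digits 0–9): lon ⌊0.00964/0.00833333⌋ = 1; lat ⌊0.03625/0.00416667⌋ = 8.

LM07dq18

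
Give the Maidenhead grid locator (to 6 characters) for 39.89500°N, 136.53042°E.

PM89gv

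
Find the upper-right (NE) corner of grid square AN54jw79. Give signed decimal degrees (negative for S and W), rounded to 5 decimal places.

Field A=0, N=13: +0·20° lon, +13·10° lat → SW at lon -180°, lat 40°.
Square 5, 4: +5·2° lon, +4·1° lat → SW at lon -170°, lat 44°.
Subsquare j=9, w=22: +9·0.0833333° lon, +22·0.0416667° lat → SW at lon -169.25°, lat 44.9167°.
Extended square 7, 9: +7·0.00833333° lon, +9·0.00416667° lat → SW at lon -169.192°, lat 44.9542°.
Cell spans 0.00833333° lon × 0.00416667° lat. NE corner is SW corner plus one full cell.
latitude 44.95833, longitude -169.18333.

44.95833, -169.18333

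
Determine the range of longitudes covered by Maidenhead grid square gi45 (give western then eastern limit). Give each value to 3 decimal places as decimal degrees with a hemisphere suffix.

Field G=6, I=8: +6·20° lon, +8·10° lat → SW at lon -60°, lat -10°.
Square 4, 5: +4·2° lon, +5·1° lat → SW at lon -52°, lat -5°.
Cell spans 2° lon × 1° lat.
west 52.000° W, east 50.000° W.

52.000° W, 50.000° W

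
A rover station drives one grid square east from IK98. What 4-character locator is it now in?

JK08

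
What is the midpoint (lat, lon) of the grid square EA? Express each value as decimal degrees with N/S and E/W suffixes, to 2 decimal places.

Field E=4, A=0: +4·20° lon, +0·10° lat → SW at lon -100°, lat -90°.
Cell spans 20° lon × 10° lat. Centre is SW corner plus half of each.
latitude 85.00° S, longitude 90.00° W.

85.00° S, 90.00° W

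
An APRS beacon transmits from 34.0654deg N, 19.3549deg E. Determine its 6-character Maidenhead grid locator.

JM94qb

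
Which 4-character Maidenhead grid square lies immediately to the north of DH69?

Latitude square 9; +1 → 10, wraps to 0, carry into field.
Latitude field H = 7; +1 → 8 = I.
The longitude characters are unchanged.

DI60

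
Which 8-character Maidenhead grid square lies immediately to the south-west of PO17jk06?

PO17ik95

Longitude extended square 0; −1 → -1, wraps to 9, carry into subsquare.
Longitude subsquare j = 9; −1 → 8 = i.
Latitude extended square 6; −1 → 5.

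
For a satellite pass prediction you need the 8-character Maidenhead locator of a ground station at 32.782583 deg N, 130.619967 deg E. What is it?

Offset from 180°W / 90°S: lon 310.61997°, lat 122.78258°.
Field: 310.61997/20 → 15 → P, 122.78258/10 → 12 → M; chars PM.
Square: 10.61997/2 → 5, 2.78258/1 → 2; chars 52.
Subsquare: 0.61997/0.0833333 → 7 → h, 0.78258/0.0416667 → 18 → s; chars hs.
Extended square: 0.03663/0.00833333 → 4, 0.03258/0.00416667 → 7; chars 47.

PM52hs47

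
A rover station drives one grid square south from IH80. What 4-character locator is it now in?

Latitude square 0; −1 → -1, wraps to 9, carry into field.
Latitude field H = 7; −1 → 6 = G.
The longitude characters are unchanged.

IG89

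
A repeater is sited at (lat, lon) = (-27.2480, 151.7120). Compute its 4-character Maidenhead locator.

QG52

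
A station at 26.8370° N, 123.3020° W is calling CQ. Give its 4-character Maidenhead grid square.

CL86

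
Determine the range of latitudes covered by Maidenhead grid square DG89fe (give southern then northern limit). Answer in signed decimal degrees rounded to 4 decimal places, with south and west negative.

Field D=3, G=6: +3·20° lon, +6·10° lat → SW at lon -120°, lat -30°.
Square 8, 9: +8·2° lon, +9·1° lat → SW at lon -104°, lat -21°.
Subsquare f=5, e=4: +5·0.0833333° lon, +4·0.0416667° lat → SW at lon -103.583°, lat -20.8333°.
Cell spans 0.0833333° lon × 0.0416667° lat.
south -20.8333, north -20.7917.

-20.8333, -20.7917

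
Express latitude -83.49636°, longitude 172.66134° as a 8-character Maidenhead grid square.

Offset from 180°W / 90°S: lon 352.66134°, lat 6.50364°.
Field: lon ⌊352.66134/20⌋ = 17 → R; lat ⌊6.50364/10⌋ = 0 → A.
Square: lon ⌊12.66134/2⌋ = 6; lat ⌊6.50364/1⌋ = 6.
Subsquare: lon ⌊0.66134/0.0833333⌋ = 7 → h; lat ⌊0.50364/0.0416667⌋ = 12 → m.
Extended square: lon ⌊0.07801/0.00833333⌋ = 9; lat ⌊0.00364/0.00416667⌋ = 0.

RA66hm90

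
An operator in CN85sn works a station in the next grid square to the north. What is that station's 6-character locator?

Latitude subsquare n = 13; +1 → 14 = o.
The longitude characters are unchanged.

CN85so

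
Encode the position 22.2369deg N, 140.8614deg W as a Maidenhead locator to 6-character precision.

BL92nf

Offset from 180°W / 90°S: lon 39.1386°, lat 112.2369°.
Field: 39.1386/20 → 1 → B, 112.2369/10 → 11 → L; chars BL.
Square: 19.1386/2 → 9, 2.2369/1 → 2; chars 92.
Subsquare: 1.1386/0.0833333 → 13 → n, 0.2369/0.0416667 → 5 → f; chars nf.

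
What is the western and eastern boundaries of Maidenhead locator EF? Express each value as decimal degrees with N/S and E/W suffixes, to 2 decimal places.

100.00° W, 80.00° W

Field E=4, F=5: +4·20° lon, +5·10° lat → SW at lon -100°, lat -40°.
Cell spans 20° lon × 10° lat.
west 100.00° W, east 80.00° W.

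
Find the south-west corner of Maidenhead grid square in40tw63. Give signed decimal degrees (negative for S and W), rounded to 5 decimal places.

Field I=8, N=13: +8·20° lon, +13·10° lat → SW at lon -20°, lat 40°.
Square 4, 0: +4·2° lon, +0·1° lat → SW at lon -12°, lat 40°.
Subsquare t=19, w=22: +19·0.0833333° lon, +22·0.0416667° lat → SW at lon -10.4167°, lat 40.9167°.
Extended square 6, 3: +6·0.00833333° lon, +3·0.00416667° lat → SW at lon -10.3667°, lat 40.9292°.
latitude 40.92917, longitude -10.36667.

40.92917, -10.36667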